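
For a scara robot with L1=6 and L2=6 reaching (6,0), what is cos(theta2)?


Given: L1 = 6, L2 = 6, target (x, y) = (6, 0)
Using cos(theta2) = (x^2 + y^2 - L1^2 - L2^2) / (2*L1*L2)
x^2 + y^2 = 6^2 + 0 = 36
L1^2 + L2^2 = 36 + 36 = 72
Numerator = 36 - 72 = -36
Denominator = 2*6*6 = 72
cos(theta2) = -36/72 = -1/2

-1/2


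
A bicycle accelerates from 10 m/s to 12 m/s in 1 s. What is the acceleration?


Given: initial velocity v0 = 10 m/s, final velocity v = 12 m/s, time t = 1 s
Using a = (v - v0) / t
a = (12 - 10) / 1
a = 2 / 1
a = 2 m/s^2

2 m/s^2


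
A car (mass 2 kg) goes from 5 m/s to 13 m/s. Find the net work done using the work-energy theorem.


Given: m = 2 kg, v0 = 5 m/s, v = 13 m/s
Using W = (1/2)*m*(v^2 - v0^2)
v^2 = 13^2 = 169
v0^2 = 5^2 = 25
v^2 - v0^2 = 169 - 25 = 144
W = (1/2)*2*144 = 144 J

144 J


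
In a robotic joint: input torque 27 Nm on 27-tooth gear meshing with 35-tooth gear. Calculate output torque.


Given: N1 = 27, N2 = 35, T1 = 27 Nm
Using T2/T1 = N2/N1
T2 = T1 * N2 / N1
T2 = 27 * 35 / 27
T2 = 945 / 27
T2 = 35 Nm

35 Nm


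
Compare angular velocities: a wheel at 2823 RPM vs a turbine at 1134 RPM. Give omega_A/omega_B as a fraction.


Given: RPM_A = 2823, RPM_B = 1134
omega = 2*pi*RPM/60, so omega_A/omega_B = RPM_A / RPM_B
omega_A/omega_B = 2823 / 1134
omega_A/omega_B = 941/378

941/378


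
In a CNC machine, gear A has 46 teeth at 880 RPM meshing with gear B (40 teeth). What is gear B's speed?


Given: N1 = 46 teeth, w1 = 880 RPM, N2 = 40 teeth
Using N1*w1 = N2*w2
w2 = N1*w1 / N2
w2 = 46*880 / 40
w2 = 40480 / 40
w2 = 1012 RPM

1012 RPM


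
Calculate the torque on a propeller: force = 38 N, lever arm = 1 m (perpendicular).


Given: F = 38 N, r = 1 m, angle = 90 deg (perpendicular)
Using tau = F * r * sin(90)
sin(90) = 1
tau = 38 * 1 * 1
tau = 38 Nm

38 Nm


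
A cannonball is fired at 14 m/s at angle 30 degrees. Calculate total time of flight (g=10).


Given: v0 = 14 m/s, theta = 30 deg, g = 10 m/s^2
sin(30) = 1/2
Using T = 2*v0*sin(theta) / g
T = 2*14*1/2 / 10
T = 14 / 10
T = 7/5 s

7/5 s


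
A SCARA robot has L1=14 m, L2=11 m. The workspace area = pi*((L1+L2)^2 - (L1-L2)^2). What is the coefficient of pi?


Given: L1 = 14, L2 = 11
(L1+L2)^2 = (25)^2 = 625
(L1-L2)^2 = (3)^2 = 9
Difference = 625 - 9 = 616
This equals 4*L1*L2 = 4*14*11 = 616
Workspace area = 616*pi

616


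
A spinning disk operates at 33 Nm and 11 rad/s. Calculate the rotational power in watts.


Given: tau = 33 Nm, omega = 11 rad/s
Using P = tau * omega
P = 33 * 11
P = 363 W

363 W


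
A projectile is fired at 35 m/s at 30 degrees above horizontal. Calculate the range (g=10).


Given: v0 = 35 m/s, theta = 30 deg, g = 10 m/s^2
sin(2*30) = sin(60) = sqrt(3)/2
Using R = v0^2 * sin(2*theta) / g
R = 35^2 * (sqrt(3)/2) / 10
R = 1225 * sqrt(3) / 20
R = 245/4*sqrt(3) m

245/4*sqrt(3) m


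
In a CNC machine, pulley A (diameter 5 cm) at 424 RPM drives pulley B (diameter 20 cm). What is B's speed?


Given: D1 = 5 cm, w1 = 424 RPM, D2 = 20 cm
Using D1*w1 = D2*w2
w2 = D1*w1 / D2
w2 = 5*424 / 20
w2 = 2120 / 20
w2 = 106 RPM

106 RPM


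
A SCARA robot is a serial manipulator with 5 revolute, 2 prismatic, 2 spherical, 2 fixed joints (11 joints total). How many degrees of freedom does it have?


Given: serial robot with 5 revolute, 2 prismatic, 2 spherical, 2 fixed joints
DOF contribution per joint type: revolute=1, prismatic=1, spherical=3, fixed=0
DOF = 5*1 + 2*1 + 2*3 + 2*0
DOF = 13

13


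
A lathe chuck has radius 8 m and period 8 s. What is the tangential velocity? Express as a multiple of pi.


Given: radius r = 8 m, period T = 8 s
Using v = 2*pi*r / T
v = 2*pi*8 / 8
v = 16*pi / 8
v = 2*pi m/s

2*pi m/s


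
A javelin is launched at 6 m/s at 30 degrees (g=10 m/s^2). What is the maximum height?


Given: v0 = 6 m/s, theta = 30 deg, g = 10 m/s^2
sin^2(30) = 1/4
Using H = v0^2 * sin^2(theta) / (2*g)
H = 6^2 * 1/4 / (2*10)
H = 36 * 1/4 / 20
H = 9 / 20
H = 9/20 m

9/20 m


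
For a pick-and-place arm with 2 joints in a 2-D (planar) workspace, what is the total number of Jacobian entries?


Given: task space dimension = 2, joints = 2
Jacobian is a 2 x 2 matrix
Total entries = rows * columns
Total = 2 * 2
Total = 4

4


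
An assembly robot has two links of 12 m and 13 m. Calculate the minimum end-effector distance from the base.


Given: L1 = 12 m, L2 = 13 m
For a 2-link planar arm, min reach = |L1 - L2| (second link folded back)
Min reach = |12 - 13|
Min reach = 1 m

1 m


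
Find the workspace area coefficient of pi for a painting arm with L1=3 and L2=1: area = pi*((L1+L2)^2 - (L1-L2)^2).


Given: L1 = 3, L2 = 1
(L1+L2)^2 = (4)^2 = 16
(L1-L2)^2 = (2)^2 = 4
Difference = 16 - 4 = 12
This equals 4*L1*L2 = 4*3*1 = 12
Workspace area = 12*pi

12


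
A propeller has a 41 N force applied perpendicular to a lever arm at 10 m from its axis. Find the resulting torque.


Given: F = 41 N, r = 10 m, angle = 90 deg (perpendicular)
Using tau = F * r * sin(90)
sin(90) = 1
tau = 41 * 10 * 1
tau = 410 Nm

410 Nm


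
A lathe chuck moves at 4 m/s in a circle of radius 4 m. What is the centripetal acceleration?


Given: v = 4 m/s, r = 4 m
Using a_c = v^2 / r
a_c = 4^2 / 4
a_c = 16 / 4
a_c = 4 m/s^2

4 m/s^2


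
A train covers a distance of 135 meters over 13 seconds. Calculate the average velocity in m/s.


Given: distance d = 135 m, time t = 13 s
Using v = d / t
v = 135 / 13
v = 135/13 m/s

135/13 m/s


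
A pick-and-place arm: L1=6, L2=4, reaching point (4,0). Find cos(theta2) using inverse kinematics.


Given: L1 = 6, L2 = 4, target (x, y) = (4, 0)
Using cos(theta2) = (x^2 + y^2 - L1^2 - L2^2) / (2*L1*L2)
x^2 + y^2 = 4^2 + 0 = 16
L1^2 + L2^2 = 36 + 16 = 52
Numerator = 16 - 52 = -36
Denominator = 2*6*4 = 48
cos(theta2) = -36/48 = -3/4

-3/4


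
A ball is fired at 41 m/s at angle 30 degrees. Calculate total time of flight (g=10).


Given: v0 = 41 m/s, theta = 30 deg, g = 10 m/s^2
sin(30) = 1/2
Using T = 2*v0*sin(theta) / g
T = 2*41*1/2 / 10
T = 41 / 10
T = 41/10 s

41/10 s


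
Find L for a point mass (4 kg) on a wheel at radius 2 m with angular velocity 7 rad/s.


Given: m = 4 kg, r = 2 m, omega = 7 rad/s
For a point mass: I = m*r^2
I = 4*2^2 = 4*4 = 16
L = I*omega = 16*7
L = 112 kg*m^2/s

112 kg*m^2/s


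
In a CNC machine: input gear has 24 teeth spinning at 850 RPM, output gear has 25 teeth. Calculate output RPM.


Given: N1 = 24 teeth, w1 = 850 RPM, N2 = 25 teeth
Using N1*w1 = N2*w2
w2 = N1*w1 / N2
w2 = 24*850 / 25
w2 = 20400 / 25
w2 = 816 RPM

816 RPM


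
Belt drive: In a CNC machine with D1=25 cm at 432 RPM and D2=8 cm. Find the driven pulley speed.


Given: D1 = 25 cm, w1 = 432 RPM, D2 = 8 cm
Using D1*w1 = D2*w2
w2 = D1*w1 / D2
w2 = 25*432 / 8
w2 = 10800 / 8
w2 = 1350 RPM

1350 RPM


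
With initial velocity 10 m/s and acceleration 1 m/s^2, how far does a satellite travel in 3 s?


Given: v0 = 10 m/s, a = 1 m/s^2, t = 3 s
Using s = v0*t + (1/2)*a*t^2
s = 10*3 + (1/2)*1*3^2
s = 30 + (1/2)*9
s = 30 + 9/2
s = 69/2

69/2 m


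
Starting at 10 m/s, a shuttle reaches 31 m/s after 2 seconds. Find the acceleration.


Given: initial velocity v0 = 10 m/s, final velocity v = 31 m/s, time t = 2 s
Using a = (v - v0) / t
a = (31 - 10) / 2
a = 21 / 2
a = 21/2 m/s^2

21/2 m/s^2


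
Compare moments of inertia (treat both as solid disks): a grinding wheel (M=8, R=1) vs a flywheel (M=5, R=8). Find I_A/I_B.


Given: M1=8 kg, R1=1 m, M2=5 kg, R2=8 m
For a disk: I = (1/2)*M*R^2, so I_A/I_B = (M1*R1^2)/(M2*R2^2)
M1*R1^2 = 8*1 = 8
M2*R2^2 = 5*64 = 320
I_A/I_B = 8/320 = 1/40

1/40


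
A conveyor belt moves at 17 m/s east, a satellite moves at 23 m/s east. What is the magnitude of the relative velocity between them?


Given: v_A = 17 m/s east, v_B = 23 m/s east
Both move in the same direction; relative speed = |v_A - v_B|
|17 - 23| = |-6|
= 6 m/s

6 m/s


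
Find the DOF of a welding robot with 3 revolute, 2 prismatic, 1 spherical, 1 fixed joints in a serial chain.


Given: serial robot with 3 revolute, 2 prismatic, 1 spherical, 1 fixed joints
DOF contribution per joint type: revolute=1, prismatic=1, spherical=3, fixed=0
DOF = 3*1 + 2*1 + 1*3 + 1*0
DOF = 8

8


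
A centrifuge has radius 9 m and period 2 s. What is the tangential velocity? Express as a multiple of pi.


Given: radius r = 9 m, period T = 2 s
Using v = 2*pi*r / T
v = 2*pi*9 / 2
v = 18*pi / 2
v = 9*pi m/s

9*pi m/s


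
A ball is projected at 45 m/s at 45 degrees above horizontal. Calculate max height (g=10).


Given: v0 = 45 m/s, theta = 45 deg, g = 10 m/s^2
sin^2(45) = 1/2
Using H = v0^2 * sin^2(theta) / (2*g)
H = 45^2 * 1/2 / (2*10)
H = 2025 * 1/2 / 20
H = 2025/2 / 20
H = 405/8 m

405/8 m


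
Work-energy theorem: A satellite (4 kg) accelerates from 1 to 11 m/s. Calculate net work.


Given: m = 4 kg, v0 = 1 m/s, v = 11 m/s
Using W = (1/2)*m*(v^2 - v0^2)
v^2 = 11^2 = 121
v0^2 = 1^2 = 1
v^2 - v0^2 = 121 - 1 = 120
W = (1/2)*4*120 = 240 J

240 J


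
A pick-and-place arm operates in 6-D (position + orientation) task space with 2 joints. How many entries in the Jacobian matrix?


Given: task space dimension = 6, joints = 2
Jacobian is a 6 x 2 matrix
Total entries = rows * columns
Total = 6 * 2
Total = 12

12


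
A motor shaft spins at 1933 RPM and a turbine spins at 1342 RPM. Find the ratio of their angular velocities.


Given: RPM_A = 1933, RPM_B = 1342
omega = 2*pi*RPM/60, so omega_A/omega_B = RPM_A / RPM_B
omega_A/omega_B = 1933 / 1342
omega_A/omega_B = 1933/1342

1933/1342


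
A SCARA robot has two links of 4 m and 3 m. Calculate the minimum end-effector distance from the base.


Given: L1 = 4 m, L2 = 3 m
For a 2-link planar arm, min reach = |L1 - L2| (second link folded back)
Min reach = |4 - 3|
Min reach = 1 m

1 m


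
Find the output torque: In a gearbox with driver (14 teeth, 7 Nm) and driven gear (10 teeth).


Given: N1 = 14, N2 = 10, T1 = 7 Nm
Using T2/T1 = N2/N1
T2 = T1 * N2 / N1
T2 = 7 * 10 / 14
T2 = 70 / 14
T2 = 5 Nm

5 Nm


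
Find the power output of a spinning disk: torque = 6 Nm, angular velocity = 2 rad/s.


Given: tau = 6 Nm, omega = 2 rad/s
Using P = tau * omega
P = 6 * 2
P = 12 W

12 W


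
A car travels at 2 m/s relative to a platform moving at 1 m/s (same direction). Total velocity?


Given: object velocity = 2 m/s, platform velocity = 1 m/s (same direction)
Using classical velocity addition: v_total = v_object + v_platform
v_total = 2 + 1
v_total = 3 m/s

3 m/s


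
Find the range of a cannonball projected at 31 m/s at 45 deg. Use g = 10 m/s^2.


Given: v0 = 31 m/s, theta = 45 deg, g = 10 m/s^2
sin(2*45) = sin(90) = 1
Using R = v0^2 * sin(2*theta) / g
R = 31^2 * 1 / 10
R = 961 / 10
R = 961/10 m

961/10 m


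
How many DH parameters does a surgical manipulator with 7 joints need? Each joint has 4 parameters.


Given: 7 joints, 4 DH parameters per joint (d, theta, a, alpha)
Total DH parameters = number_of_joints * 4
Total = 7 * 4
Total = 28

28


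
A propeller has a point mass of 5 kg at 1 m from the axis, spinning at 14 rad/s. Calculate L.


Given: m = 5 kg, r = 1 m, omega = 14 rad/s
For a point mass: I = m*r^2
I = 5*1^2 = 5*1 = 5
L = I*omega = 5*14
L = 70 kg*m^2/s

70 kg*m^2/s


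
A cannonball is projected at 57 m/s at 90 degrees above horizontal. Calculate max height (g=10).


Given: v0 = 57 m/s, theta = 90 deg, g = 10 m/s^2
sin^2(90) = 1
Using H = v0^2 * sin^2(theta) / (2*g)
H = 57^2 * 1 / (2*10)
H = 3249 * 1 / 20
H = 3249 / 20
H = 3249/20 m

3249/20 m


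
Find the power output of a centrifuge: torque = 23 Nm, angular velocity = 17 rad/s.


Given: tau = 23 Nm, omega = 17 rad/s
Using P = tau * omega
P = 23 * 17
P = 391 W

391 W


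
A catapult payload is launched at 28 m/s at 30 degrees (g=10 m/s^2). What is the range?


Given: v0 = 28 m/s, theta = 30 deg, g = 10 m/s^2
sin(2*30) = sin(60) = sqrt(3)/2
Using R = v0^2 * sin(2*theta) / g
R = 28^2 * (sqrt(3)/2) / 10
R = 784 * sqrt(3) / 20
R = 196/5*sqrt(3) m

196/5*sqrt(3) m


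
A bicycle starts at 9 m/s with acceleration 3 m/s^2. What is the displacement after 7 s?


Given: v0 = 9 m/s, a = 3 m/s^2, t = 7 s
Using s = v0*t + (1/2)*a*t^2
s = 9*7 + (1/2)*3*7^2
s = 63 + (1/2)*147
s = 63 + 147/2
s = 273/2

273/2 m


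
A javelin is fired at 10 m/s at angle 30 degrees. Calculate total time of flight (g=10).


Given: v0 = 10 m/s, theta = 30 deg, g = 10 m/s^2
sin(30) = 1/2
Using T = 2*v0*sin(theta) / g
T = 2*10*1/2 / 10
T = 10 / 10
T = 1 s

1 s


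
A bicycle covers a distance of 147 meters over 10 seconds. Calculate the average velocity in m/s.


Given: distance d = 147 m, time t = 10 s
Using v = d / t
v = 147 / 10
v = 147/10 m/s

147/10 m/s


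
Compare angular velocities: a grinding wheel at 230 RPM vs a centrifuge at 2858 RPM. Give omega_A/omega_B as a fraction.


Given: RPM_A = 230, RPM_B = 2858
omega = 2*pi*RPM/60, so omega_A/omega_B = RPM_A / RPM_B
omega_A/omega_B = 230 / 2858
omega_A/omega_B = 115/1429

115/1429


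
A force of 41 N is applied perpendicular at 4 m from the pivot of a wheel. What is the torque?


Given: F = 41 N, r = 4 m, angle = 90 deg (perpendicular)
Using tau = F * r * sin(90)
sin(90) = 1
tau = 41 * 4 * 1
tau = 164 Nm

164 Nm


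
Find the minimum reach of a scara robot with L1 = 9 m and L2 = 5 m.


Given: L1 = 9 m, L2 = 5 m
For a 2-link planar arm, min reach = |L1 - L2| (second link folded back)
Min reach = |9 - 5|
Min reach = 4 m

4 m


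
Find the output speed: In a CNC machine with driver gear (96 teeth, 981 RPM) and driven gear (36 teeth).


Given: N1 = 96 teeth, w1 = 981 RPM, N2 = 36 teeth
Using N1*w1 = N2*w2
w2 = N1*w1 / N2
w2 = 96*981 / 36
w2 = 94176 / 36
w2 = 2616 RPM

2616 RPM


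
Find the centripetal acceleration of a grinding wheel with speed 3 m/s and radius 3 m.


Given: v = 3 m/s, r = 3 m
Using a_c = v^2 / r
a_c = 3^2 / 3
a_c = 9 / 3
a_c = 3 m/s^2

3 m/s^2


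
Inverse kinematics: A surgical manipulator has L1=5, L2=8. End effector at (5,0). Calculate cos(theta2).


Given: L1 = 5, L2 = 8, target (x, y) = (5, 0)
Using cos(theta2) = (x^2 + y^2 - L1^2 - L2^2) / (2*L1*L2)
x^2 + y^2 = 5^2 + 0 = 25
L1^2 + L2^2 = 25 + 64 = 89
Numerator = 25 - 89 = -64
Denominator = 2*5*8 = 80
cos(theta2) = -64/80 = -4/5

-4/5


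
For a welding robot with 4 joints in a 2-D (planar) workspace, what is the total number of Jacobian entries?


Given: task space dimension = 2, joints = 4
Jacobian is a 2 x 4 matrix
Total entries = rows * columns
Total = 2 * 4
Total = 8

8


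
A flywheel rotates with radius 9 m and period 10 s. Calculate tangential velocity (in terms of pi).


Given: radius r = 9 m, period T = 10 s
Using v = 2*pi*r / T
v = 2*pi*9 / 10
v = 18*pi / 10
v = 9/5*pi m/s

9/5*pi m/s


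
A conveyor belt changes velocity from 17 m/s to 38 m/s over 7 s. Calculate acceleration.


Given: initial velocity v0 = 17 m/s, final velocity v = 38 m/s, time t = 7 s
Using a = (v - v0) / t
a = (38 - 17) / 7
a = 21 / 7
a = 3 m/s^2

3 m/s^2


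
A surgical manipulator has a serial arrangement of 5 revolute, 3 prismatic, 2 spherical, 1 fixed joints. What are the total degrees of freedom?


Given: serial robot with 5 revolute, 3 prismatic, 2 spherical, 1 fixed joints
DOF contribution per joint type: revolute=1, prismatic=1, spherical=3, fixed=0
DOF = 5*1 + 3*1 + 2*3 + 1*0
DOF = 14

14


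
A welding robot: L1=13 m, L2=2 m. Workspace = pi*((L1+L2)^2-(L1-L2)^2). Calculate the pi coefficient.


Given: L1 = 13, L2 = 2
(L1+L2)^2 = (15)^2 = 225
(L1-L2)^2 = (11)^2 = 121
Difference = 225 - 121 = 104
This equals 4*L1*L2 = 4*13*2 = 104
Workspace area = 104*pi

104


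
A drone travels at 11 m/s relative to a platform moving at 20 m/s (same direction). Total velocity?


Given: object velocity = 11 m/s, platform velocity = 20 m/s (same direction)
Using classical velocity addition: v_total = v_object + v_platform
v_total = 11 + 20
v_total = 31 m/s

31 m/s


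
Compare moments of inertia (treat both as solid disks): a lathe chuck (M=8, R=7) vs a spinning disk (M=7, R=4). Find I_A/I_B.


Given: M1=8 kg, R1=7 m, M2=7 kg, R2=4 m
For a disk: I = (1/2)*M*R^2, so I_A/I_B = (M1*R1^2)/(M2*R2^2)
M1*R1^2 = 8*49 = 392
M2*R2^2 = 7*16 = 112
I_A/I_B = 392/112 = 7/2

7/2


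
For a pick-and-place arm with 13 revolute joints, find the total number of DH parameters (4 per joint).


Given: 13 joints, 4 DH parameters per joint (d, theta, a, alpha)
Total DH parameters = number_of_joints * 4
Total = 13 * 4
Total = 52

52


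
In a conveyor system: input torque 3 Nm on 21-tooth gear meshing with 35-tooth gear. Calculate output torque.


Given: N1 = 21, N2 = 35, T1 = 3 Nm
Using T2/T1 = N2/N1
T2 = T1 * N2 / N1
T2 = 3 * 35 / 21
T2 = 105 / 21
T2 = 5 Nm

5 Nm


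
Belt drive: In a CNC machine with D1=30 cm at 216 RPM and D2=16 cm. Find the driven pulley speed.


Given: D1 = 30 cm, w1 = 216 RPM, D2 = 16 cm
Using D1*w1 = D2*w2
w2 = D1*w1 / D2
w2 = 30*216 / 16
w2 = 6480 / 16
w2 = 405 RPM

405 RPM


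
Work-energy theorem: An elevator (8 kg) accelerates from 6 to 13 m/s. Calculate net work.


Given: m = 8 kg, v0 = 6 m/s, v = 13 m/s
Using W = (1/2)*m*(v^2 - v0^2)
v^2 = 13^2 = 169
v0^2 = 6^2 = 36
v^2 - v0^2 = 169 - 36 = 133
W = (1/2)*8*133 = 532 J

532 J


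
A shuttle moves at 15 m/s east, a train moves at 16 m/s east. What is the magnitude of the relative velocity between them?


Given: v_A = 15 m/s east, v_B = 16 m/s east
Both move in the same direction; relative speed = |v_A - v_B|
|15 - 16| = |-1|
= 1 m/s

1 m/s


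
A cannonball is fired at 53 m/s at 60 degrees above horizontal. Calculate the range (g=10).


Given: v0 = 53 m/s, theta = 60 deg, g = 10 m/s^2
sin(2*60) = sin(120) = sqrt(3)/2
Using R = v0^2 * sin(2*theta) / g
R = 53^2 * (sqrt(3)/2) / 10
R = 2809 * sqrt(3) / 20
R = 2809/20*sqrt(3) m

2809/20*sqrt(3) m


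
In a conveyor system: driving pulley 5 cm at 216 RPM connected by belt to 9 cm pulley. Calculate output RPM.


Given: D1 = 5 cm, w1 = 216 RPM, D2 = 9 cm
Using D1*w1 = D2*w2
w2 = D1*w1 / D2
w2 = 5*216 / 9
w2 = 1080 / 9
w2 = 120 RPM

120 RPM


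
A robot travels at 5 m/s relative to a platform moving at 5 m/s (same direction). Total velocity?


Given: object velocity = 5 m/s, platform velocity = 5 m/s (same direction)
Using classical velocity addition: v_total = v_object + v_platform
v_total = 5 + 5
v_total = 10 m/s

10 m/s


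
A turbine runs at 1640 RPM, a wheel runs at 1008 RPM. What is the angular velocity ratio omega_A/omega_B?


Given: RPM_A = 1640, RPM_B = 1008
omega = 2*pi*RPM/60, so omega_A/omega_B = RPM_A / RPM_B
omega_A/omega_B = 1640 / 1008
omega_A/omega_B = 205/126

205/126


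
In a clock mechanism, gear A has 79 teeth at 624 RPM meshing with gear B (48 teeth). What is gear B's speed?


Given: N1 = 79 teeth, w1 = 624 RPM, N2 = 48 teeth
Using N1*w1 = N2*w2
w2 = N1*w1 / N2
w2 = 79*624 / 48
w2 = 49296 / 48
w2 = 1027 RPM

1027 RPM


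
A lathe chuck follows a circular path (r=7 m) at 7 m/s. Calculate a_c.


Given: v = 7 m/s, r = 7 m
Using a_c = v^2 / r
a_c = 7^2 / 7
a_c = 49 / 7
a_c = 7 m/s^2

7 m/s^2


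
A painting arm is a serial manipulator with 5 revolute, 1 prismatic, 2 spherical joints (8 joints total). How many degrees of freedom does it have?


Given: serial robot with 5 revolute, 1 prismatic, 2 spherical joints
DOF contribution per joint type: revolute=1, prismatic=1, spherical=3, fixed=0
DOF = 5*1 + 1*1 + 2*3
DOF = 12

12


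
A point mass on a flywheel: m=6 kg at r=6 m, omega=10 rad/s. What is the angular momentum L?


Given: m = 6 kg, r = 6 m, omega = 10 rad/s
For a point mass: I = m*r^2
I = 6*6^2 = 6*36 = 216
L = I*omega = 216*10
L = 2160 kg*m^2/s

2160 kg*m^2/s


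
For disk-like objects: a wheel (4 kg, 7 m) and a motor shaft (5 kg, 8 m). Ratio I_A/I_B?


Given: M1=4 kg, R1=7 m, M2=5 kg, R2=8 m
For a disk: I = (1/2)*M*R^2, so I_A/I_B = (M1*R1^2)/(M2*R2^2)
M1*R1^2 = 4*49 = 196
M2*R2^2 = 5*64 = 320
I_A/I_B = 196/320 = 49/80

49/80


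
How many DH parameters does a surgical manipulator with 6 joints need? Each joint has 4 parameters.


Given: 6 joints, 4 DH parameters per joint (d, theta, a, alpha)
Total DH parameters = number_of_joints * 4
Total = 6 * 4
Total = 24

24


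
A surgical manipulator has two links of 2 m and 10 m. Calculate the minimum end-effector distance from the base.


Given: L1 = 2 m, L2 = 10 m
For a 2-link planar arm, min reach = |L1 - L2| (second link folded back)
Min reach = |2 - 10|
Min reach = 8 m

8 m


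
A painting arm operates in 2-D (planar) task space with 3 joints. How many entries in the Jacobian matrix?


Given: task space dimension = 2, joints = 3
Jacobian is a 2 x 3 matrix
Total entries = rows * columns
Total = 2 * 3
Total = 6

6


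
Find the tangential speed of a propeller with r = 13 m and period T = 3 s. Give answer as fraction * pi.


Given: radius r = 13 m, period T = 3 s
Using v = 2*pi*r / T
v = 2*pi*13 / 3
v = 26*pi / 3
v = 26/3*pi m/s

26/3*pi m/s


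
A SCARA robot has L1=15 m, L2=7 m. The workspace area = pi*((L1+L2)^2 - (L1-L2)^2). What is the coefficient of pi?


Given: L1 = 15, L2 = 7
(L1+L2)^2 = (22)^2 = 484
(L1-L2)^2 = (8)^2 = 64
Difference = 484 - 64 = 420
This equals 4*L1*L2 = 4*15*7 = 420
Workspace area = 420*pi

420


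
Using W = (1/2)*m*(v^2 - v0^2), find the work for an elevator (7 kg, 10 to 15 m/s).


Given: m = 7 kg, v0 = 10 m/s, v = 15 m/s
Using W = (1/2)*m*(v^2 - v0^2)
v^2 = 15^2 = 225
v0^2 = 10^2 = 100
v^2 - v0^2 = 225 - 100 = 125
W = (1/2)*7*125 = 875/2 J

875/2 J


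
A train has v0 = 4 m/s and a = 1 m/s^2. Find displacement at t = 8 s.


Given: v0 = 4 m/s, a = 1 m/s^2, t = 8 s
Using s = v0*t + (1/2)*a*t^2
s = 4*8 + (1/2)*1*8^2
s = 32 + (1/2)*64
s = 32 + 32
s = 64

64 m


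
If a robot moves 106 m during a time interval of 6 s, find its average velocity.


Given: distance d = 106 m, time t = 6 s
Using v = d / t
v = 106 / 6
v = 53/3 m/s

53/3 m/s


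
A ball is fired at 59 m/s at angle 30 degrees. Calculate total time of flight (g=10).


Given: v0 = 59 m/s, theta = 30 deg, g = 10 m/s^2
sin(30) = 1/2
Using T = 2*v0*sin(theta) / g
T = 2*59*1/2 / 10
T = 59 / 10
T = 59/10 s

59/10 s


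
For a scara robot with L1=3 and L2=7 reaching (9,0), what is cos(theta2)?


Given: L1 = 3, L2 = 7, target (x, y) = (9, 0)
Using cos(theta2) = (x^2 + y^2 - L1^2 - L2^2) / (2*L1*L2)
x^2 + y^2 = 9^2 + 0 = 81
L1^2 + L2^2 = 9 + 49 = 58
Numerator = 81 - 58 = 23
Denominator = 2*3*7 = 42
cos(theta2) = 23/42 = 23/42

23/42


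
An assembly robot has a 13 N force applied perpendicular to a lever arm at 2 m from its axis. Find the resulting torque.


Given: F = 13 N, r = 2 m, angle = 90 deg (perpendicular)
Using tau = F * r * sin(90)
sin(90) = 1
tau = 13 * 2 * 1
tau = 26 Nm

26 Nm


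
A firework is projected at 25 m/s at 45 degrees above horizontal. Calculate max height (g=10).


Given: v0 = 25 m/s, theta = 45 deg, g = 10 m/s^2
sin^2(45) = 1/2
Using H = v0^2 * sin^2(theta) / (2*g)
H = 25^2 * 1/2 / (2*10)
H = 625 * 1/2 / 20
H = 625/2 / 20
H = 125/8 m

125/8 m


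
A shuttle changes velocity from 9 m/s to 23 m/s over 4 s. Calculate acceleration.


Given: initial velocity v0 = 9 m/s, final velocity v = 23 m/s, time t = 4 s
Using a = (v - v0) / t
a = (23 - 9) / 4
a = 14 / 4
a = 7/2 m/s^2

7/2 m/s^2


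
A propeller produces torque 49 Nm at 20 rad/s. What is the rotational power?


Given: tau = 49 Nm, omega = 20 rad/s
Using P = tau * omega
P = 49 * 20
P = 980 W

980 W


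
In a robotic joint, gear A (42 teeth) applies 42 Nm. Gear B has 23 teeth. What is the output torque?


Given: N1 = 42, N2 = 23, T1 = 42 Nm
Using T2/T1 = N2/N1
T2 = T1 * N2 / N1
T2 = 42 * 23 / 42
T2 = 966 / 42
T2 = 23 Nm

23 Nm


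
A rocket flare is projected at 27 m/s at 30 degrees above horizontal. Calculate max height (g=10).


Given: v0 = 27 m/s, theta = 30 deg, g = 10 m/s^2
sin^2(30) = 1/4
Using H = v0^2 * sin^2(theta) / (2*g)
H = 27^2 * 1/4 / (2*10)
H = 729 * 1/4 / 20
H = 729/4 / 20
H = 729/80 m

729/80 m


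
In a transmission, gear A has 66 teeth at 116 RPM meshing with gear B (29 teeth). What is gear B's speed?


Given: N1 = 66 teeth, w1 = 116 RPM, N2 = 29 teeth
Using N1*w1 = N2*w2
w2 = N1*w1 / N2
w2 = 66*116 / 29
w2 = 7656 / 29
w2 = 264 RPM

264 RPM


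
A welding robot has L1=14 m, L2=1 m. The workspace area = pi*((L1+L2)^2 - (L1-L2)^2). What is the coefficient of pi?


Given: L1 = 14, L2 = 1
(L1+L2)^2 = (15)^2 = 225
(L1-L2)^2 = (13)^2 = 169
Difference = 225 - 169 = 56
This equals 4*L1*L2 = 4*14*1 = 56
Workspace area = 56*pi

56


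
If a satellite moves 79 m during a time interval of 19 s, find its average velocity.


Given: distance d = 79 m, time t = 19 s
Using v = d / t
v = 79 / 19
v = 79/19 m/s

79/19 m/s


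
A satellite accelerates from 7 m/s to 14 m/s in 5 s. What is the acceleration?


Given: initial velocity v0 = 7 m/s, final velocity v = 14 m/s, time t = 5 s
Using a = (v - v0) / t
a = (14 - 7) / 5
a = 7 / 5
a = 7/5 m/s^2

7/5 m/s^2


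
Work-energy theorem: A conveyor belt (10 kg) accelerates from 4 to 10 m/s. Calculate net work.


Given: m = 10 kg, v0 = 4 m/s, v = 10 m/s
Using W = (1/2)*m*(v^2 - v0^2)
v^2 = 10^2 = 100
v0^2 = 4^2 = 16
v^2 - v0^2 = 100 - 16 = 84
W = (1/2)*10*84 = 420 J

420 J


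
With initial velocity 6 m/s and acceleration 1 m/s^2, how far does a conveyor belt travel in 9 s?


Given: v0 = 6 m/s, a = 1 m/s^2, t = 9 s
Using s = v0*t + (1/2)*a*t^2
s = 6*9 + (1/2)*1*9^2
s = 54 + (1/2)*81
s = 54 + 81/2
s = 189/2

189/2 m


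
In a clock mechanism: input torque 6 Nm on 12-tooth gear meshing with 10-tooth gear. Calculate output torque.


Given: N1 = 12, N2 = 10, T1 = 6 Nm
Using T2/T1 = N2/N1
T2 = T1 * N2 / N1
T2 = 6 * 10 / 12
T2 = 60 / 12
T2 = 5 Nm

5 Nm


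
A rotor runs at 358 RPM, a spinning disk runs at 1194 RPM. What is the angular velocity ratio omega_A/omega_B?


Given: RPM_A = 358, RPM_B = 1194
omega = 2*pi*RPM/60, so omega_A/omega_B = RPM_A / RPM_B
omega_A/omega_B = 358 / 1194
omega_A/omega_B = 179/597

179/597


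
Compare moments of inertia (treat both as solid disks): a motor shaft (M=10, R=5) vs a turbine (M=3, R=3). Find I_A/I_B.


Given: M1=10 kg, R1=5 m, M2=3 kg, R2=3 m
For a disk: I = (1/2)*M*R^2, so I_A/I_B = (M1*R1^2)/(M2*R2^2)
M1*R1^2 = 10*25 = 250
M2*R2^2 = 3*9 = 27
I_A/I_B = 250/27 = 250/27

250/27


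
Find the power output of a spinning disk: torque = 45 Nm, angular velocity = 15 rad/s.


Given: tau = 45 Nm, omega = 15 rad/s
Using P = tau * omega
P = 45 * 15
P = 675 W

675 W


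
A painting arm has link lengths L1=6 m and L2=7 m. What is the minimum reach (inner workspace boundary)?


Given: L1 = 6 m, L2 = 7 m
For a 2-link planar arm, min reach = |L1 - L2| (second link folded back)
Min reach = |6 - 7|
Min reach = 1 m

1 m


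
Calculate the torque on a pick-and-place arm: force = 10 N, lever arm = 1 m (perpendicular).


Given: F = 10 N, r = 1 m, angle = 90 deg (perpendicular)
Using tau = F * r * sin(90)
sin(90) = 1
tau = 10 * 1 * 1
tau = 10 Nm

10 Nm


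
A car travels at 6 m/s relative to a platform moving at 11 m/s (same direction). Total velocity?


Given: object velocity = 6 m/s, platform velocity = 11 m/s (same direction)
Using classical velocity addition: v_total = v_object + v_platform
v_total = 6 + 11
v_total = 17 m/s

17 m/s


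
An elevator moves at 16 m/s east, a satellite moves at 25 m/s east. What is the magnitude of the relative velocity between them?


Given: v_A = 16 m/s east, v_B = 25 m/s east
Both move in the same direction; relative speed = |v_A - v_B|
|16 - 25| = |-9|
= 9 m/s

9 m/s


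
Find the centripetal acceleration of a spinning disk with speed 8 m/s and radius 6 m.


Given: v = 8 m/s, r = 6 m
Using a_c = v^2 / r
a_c = 8^2 / 6
a_c = 64 / 6
a_c = 32/3 m/s^2

32/3 m/s^2


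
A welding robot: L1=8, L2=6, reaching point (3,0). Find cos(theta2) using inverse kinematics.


Given: L1 = 8, L2 = 6, target (x, y) = (3, 0)
Using cos(theta2) = (x^2 + y^2 - L1^2 - L2^2) / (2*L1*L2)
x^2 + y^2 = 3^2 + 0 = 9
L1^2 + L2^2 = 64 + 36 = 100
Numerator = 9 - 100 = -91
Denominator = 2*8*6 = 96
cos(theta2) = -91/96 = -91/96

-91/96


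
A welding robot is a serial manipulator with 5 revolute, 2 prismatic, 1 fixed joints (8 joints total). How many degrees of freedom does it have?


Given: serial robot with 5 revolute, 2 prismatic, 1 fixed joints
DOF contribution per joint type: revolute=1, prismatic=1, spherical=3, fixed=0
DOF = 5*1 + 2*1 + 1*0
DOF = 7

7


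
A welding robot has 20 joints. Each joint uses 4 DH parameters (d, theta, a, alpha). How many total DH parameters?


Given: 20 joints, 4 DH parameters per joint (d, theta, a, alpha)
Total DH parameters = number_of_joints * 4
Total = 20 * 4
Total = 80

80


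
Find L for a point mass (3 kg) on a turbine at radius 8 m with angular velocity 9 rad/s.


Given: m = 3 kg, r = 8 m, omega = 9 rad/s
For a point mass: I = m*r^2
I = 3*8^2 = 3*64 = 192
L = I*omega = 192*9
L = 1728 kg*m^2/s

1728 kg*m^2/s


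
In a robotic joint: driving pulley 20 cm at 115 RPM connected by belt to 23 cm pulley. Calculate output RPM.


Given: D1 = 20 cm, w1 = 115 RPM, D2 = 23 cm
Using D1*w1 = D2*w2
w2 = D1*w1 / D2
w2 = 20*115 / 23
w2 = 2300 / 23
w2 = 100 RPM

100 RPM


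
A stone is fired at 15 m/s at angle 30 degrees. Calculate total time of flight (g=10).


Given: v0 = 15 m/s, theta = 30 deg, g = 10 m/s^2
sin(30) = 1/2
Using T = 2*v0*sin(theta) / g
T = 2*15*1/2 / 10
T = 15 / 10
T = 3/2 s

3/2 s


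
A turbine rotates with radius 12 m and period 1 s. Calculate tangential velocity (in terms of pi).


Given: radius r = 12 m, period T = 1 s
Using v = 2*pi*r / T
v = 2*pi*12 / 1
v = 24*pi / 1
v = 24*pi m/s

24*pi m/s


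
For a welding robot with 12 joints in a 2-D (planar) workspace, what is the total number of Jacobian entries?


Given: task space dimension = 2, joints = 12
Jacobian is a 2 x 12 matrix
Total entries = rows * columns
Total = 2 * 12
Total = 24

24


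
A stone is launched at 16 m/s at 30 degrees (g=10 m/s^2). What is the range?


Given: v0 = 16 m/s, theta = 30 deg, g = 10 m/s^2
sin(2*30) = sin(60) = sqrt(3)/2
Using R = v0^2 * sin(2*theta) / g
R = 16^2 * (sqrt(3)/2) / 10
R = 256 * sqrt(3) / 20
R = 64/5*sqrt(3) m

64/5*sqrt(3) m


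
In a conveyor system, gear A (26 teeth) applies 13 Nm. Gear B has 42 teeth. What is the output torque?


Given: N1 = 26, N2 = 42, T1 = 13 Nm
Using T2/T1 = N2/N1
T2 = T1 * N2 / N1
T2 = 13 * 42 / 26
T2 = 546 / 26
T2 = 21 Nm

21 Nm


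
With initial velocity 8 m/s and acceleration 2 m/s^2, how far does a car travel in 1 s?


Given: v0 = 8 m/s, a = 2 m/s^2, t = 1 s
Using s = v0*t + (1/2)*a*t^2
s = 8*1 + (1/2)*2*1^2
s = 8 + (1/2)*2
s = 8 + 1
s = 9

9 m


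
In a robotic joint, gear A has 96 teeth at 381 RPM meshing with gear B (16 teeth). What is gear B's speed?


Given: N1 = 96 teeth, w1 = 381 RPM, N2 = 16 teeth
Using N1*w1 = N2*w2
w2 = N1*w1 / N2
w2 = 96*381 / 16
w2 = 36576 / 16
w2 = 2286 RPM

2286 RPM


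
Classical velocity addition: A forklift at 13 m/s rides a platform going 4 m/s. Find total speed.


Given: object velocity = 13 m/s, platform velocity = 4 m/s (same direction)
Using classical velocity addition: v_total = v_object + v_platform
v_total = 13 + 4
v_total = 17 m/s

17 m/s


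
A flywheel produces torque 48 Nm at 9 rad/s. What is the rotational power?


Given: tau = 48 Nm, omega = 9 rad/s
Using P = tau * omega
P = 48 * 9
P = 432 W

432 W


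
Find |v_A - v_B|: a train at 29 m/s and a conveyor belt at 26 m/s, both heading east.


Given: v_A = 29 m/s east, v_B = 26 m/s east
Both move in the same direction; relative speed = |v_A - v_B|
|29 - 26| = |3|
= 3 m/s

3 m/s


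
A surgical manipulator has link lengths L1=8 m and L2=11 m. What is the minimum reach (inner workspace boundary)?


Given: L1 = 8 m, L2 = 11 m
For a 2-link planar arm, min reach = |L1 - L2| (second link folded back)
Min reach = |8 - 11|
Min reach = 3 m

3 m


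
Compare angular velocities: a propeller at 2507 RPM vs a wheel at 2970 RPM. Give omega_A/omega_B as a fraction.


Given: RPM_A = 2507, RPM_B = 2970
omega = 2*pi*RPM/60, so omega_A/omega_B = RPM_A / RPM_B
omega_A/omega_B = 2507 / 2970
omega_A/omega_B = 2507/2970

2507/2970


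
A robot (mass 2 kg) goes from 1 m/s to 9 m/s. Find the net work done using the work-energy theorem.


Given: m = 2 kg, v0 = 1 m/s, v = 9 m/s
Using W = (1/2)*m*(v^2 - v0^2)
v^2 = 9^2 = 81
v0^2 = 1^2 = 1
v^2 - v0^2 = 81 - 1 = 80
W = (1/2)*2*80 = 80 J

80 J


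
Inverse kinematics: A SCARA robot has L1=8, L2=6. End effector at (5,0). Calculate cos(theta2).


Given: L1 = 8, L2 = 6, target (x, y) = (5, 0)
Using cos(theta2) = (x^2 + y^2 - L1^2 - L2^2) / (2*L1*L2)
x^2 + y^2 = 5^2 + 0 = 25
L1^2 + L2^2 = 64 + 36 = 100
Numerator = 25 - 100 = -75
Denominator = 2*8*6 = 96
cos(theta2) = -75/96 = -25/32

-25/32


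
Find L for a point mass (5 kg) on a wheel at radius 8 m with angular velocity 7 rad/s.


Given: m = 5 kg, r = 8 m, omega = 7 rad/s
For a point mass: I = m*r^2
I = 5*8^2 = 5*64 = 320
L = I*omega = 320*7
L = 2240 kg*m^2/s

2240 kg*m^2/s


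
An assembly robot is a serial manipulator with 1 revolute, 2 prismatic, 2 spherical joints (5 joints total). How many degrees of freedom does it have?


Given: serial robot with 1 revolute, 2 prismatic, 2 spherical joints
DOF contribution per joint type: revolute=1, prismatic=1, spherical=3, fixed=0
DOF = 1*1 + 2*1 + 2*3
DOF = 9

9


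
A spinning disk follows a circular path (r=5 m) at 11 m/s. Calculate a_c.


Given: v = 11 m/s, r = 5 m
Using a_c = v^2 / r
a_c = 11^2 / 5
a_c = 121 / 5
a_c = 121/5 m/s^2

121/5 m/s^2


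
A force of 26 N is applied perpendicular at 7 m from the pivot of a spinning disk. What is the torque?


Given: F = 26 N, r = 7 m, angle = 90 deg (perpendicular)
Using tau = F * r * sin(90)
sin(90) = 1
tau = 26 * 7 * 1
tau = 182 Nm

182 Nm


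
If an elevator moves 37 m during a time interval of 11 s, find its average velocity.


Given: distance d = 37 m, time t = 11 s
Using v = d / t
v = 37 / 11
v = 37/11 m/s

37/11 m/s


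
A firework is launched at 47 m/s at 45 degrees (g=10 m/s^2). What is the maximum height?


Given: v0 = 47 m/s, theta = 45 deg, g = 10 m/s^2
sin^2(45) = 1/2
Using H = v0^2 * sin^2(theta) / (2*g)
H = 47^2 * 1/2 / (2*10)
H = 2209 * 1/2 / 20
H = 2209/2 / 20
H = 2209/40 m

2209/40 m


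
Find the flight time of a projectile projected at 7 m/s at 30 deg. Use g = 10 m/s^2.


Given: v0 = 7 m/s, theta = 30 deg, g = 10 m/s^2
sin(30) = 1/2
Using T = 2*v0*sin(theta) / g
T = 2*7*1/2 / 10
T = 7 / 10
T = 7/10 s

7/10 s


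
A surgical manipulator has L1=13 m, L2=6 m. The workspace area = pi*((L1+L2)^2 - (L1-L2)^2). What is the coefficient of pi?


Given: L1 = 13, L2 = 6
(L1+L2)^2 = (19)^2 = 361
(L1-L2)^2 = (7)^2 = 49
Difference = 361 - 49 = 312
This equals 4*L1*L2 = 4*13*6 = 312
Workspace area = 312*pi

312


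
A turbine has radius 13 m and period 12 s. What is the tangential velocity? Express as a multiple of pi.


Given: radius r = 13 m, period T = 12 s
Using v = 2*pi*r / T
v = 2*pi*13 / 12
v = 26*pi / 12
v = 13/6*pi m/s

13/6*pi m/s


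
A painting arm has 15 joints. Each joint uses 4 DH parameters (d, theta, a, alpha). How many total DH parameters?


Given: 15 joints, 4 DH parameters per joint (d, theta, a, alpha)
Total DH parameters = number_of_joints * 4
Total = 15 * 4
Total = 60

60


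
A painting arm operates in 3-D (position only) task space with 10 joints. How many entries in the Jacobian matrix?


Given: task space dimension = 3, joints = 10
Jacobian is a 3 x 10 matrix
Total entries = rows * columns
Total = 3 * 10
Total = 30

30


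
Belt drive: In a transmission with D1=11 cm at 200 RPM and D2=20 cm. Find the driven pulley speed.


Given: D1 = 11 cm, w1 = 200 RPM, D2 = 20 cm
Using D1*w1 = D2*w2
w2 = D1*w1 / D2
w2 = 11*200 / 20
w2 = 2200 / 20
w2 = 110 RPM

110 RPM


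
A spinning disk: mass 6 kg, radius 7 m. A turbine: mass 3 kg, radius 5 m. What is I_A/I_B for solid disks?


Given: M1=6 kg, R1=7 m, M2=3 kg, R2=5 m
For a disk: I = (1/2)*M*R^2, so I_A/I_B = (M1*R1^2)/(M2*R2^2)
M1*R1^2 = 6*49 = 294
M2*R2^2 = 3*25 = 75
I_A/I_B = 294/75 = 98/25

98/25


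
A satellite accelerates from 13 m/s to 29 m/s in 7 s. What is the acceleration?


Given: initial velocity v0 = 13 m/s, final velocity v = 29 m/s, time t = 7 s
Using a = (v - v0) / t
a = (29 - 13) / 7
a = 16 / 7
a = 16/7 m/s^2

16/7 m/s^2


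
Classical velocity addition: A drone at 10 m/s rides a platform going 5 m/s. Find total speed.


Given: object velocity = 10 m/s, platform velocity = 5 m/s (same direction)
Using classical velocity addition: v_total = v_object + v_platform
v_total = 10 + 5
v_total = 15 m/s

15 m/s


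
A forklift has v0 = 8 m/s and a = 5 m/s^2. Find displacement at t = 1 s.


Given: v0 = 8 m/s, a = 5 m/s^2, t = 1 s
Using s = v0*t + (1/2)*a*t^2
s = 8*1 + (1/2)*5*1^2
s = 8 + (1/2)*5
s = 8 + 5/2
s = 21/2

21/2 m


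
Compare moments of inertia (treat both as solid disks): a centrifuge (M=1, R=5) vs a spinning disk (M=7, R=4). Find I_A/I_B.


Given: M1=1 kg, R1=5 m, M2=7 kg, R2=4 m
For a disk: I = (1/2)*M*R^2, so I_A/I_B = (M1*R1^2)/(M2*R2^2)
M1*R1^2 = 1*25 = 25
M2*R2^2 = 7*16 = 112
I_A/I_B = 25/112 = 25/112

25/112


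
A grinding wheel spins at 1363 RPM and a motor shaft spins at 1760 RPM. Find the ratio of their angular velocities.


Given: RPM_A = 1363, RPM_B = 1760
omega = 2*pi*RPM/60, so omega_A/omega_B = RPM_A / RPM_B
omega_A/omega_B = 1363 / 1760
omega_A/omega_B = 1363/1760

1363/1760


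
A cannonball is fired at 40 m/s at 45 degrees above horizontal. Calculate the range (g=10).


Given: v0 = 40 m/s, theta = 45 deg, g = 10 m/s^2
sin(2*45) = sin(90) = 1
Using R = v0^2 * sin(2*theta) / g
R = 40^2 * 1 / 10
R = 1600 / 10
R = 160 m

160 m


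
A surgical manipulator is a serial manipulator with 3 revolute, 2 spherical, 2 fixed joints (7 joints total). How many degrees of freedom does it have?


Given: serial robot with 3 revolute, 2 spherical, 2 fixed joints
DOF contribution per joint type: revolute=1, prismatic=1, spherical=3, fixed=0
DOF = 3*1 + 2*3 + 2*0
DOF = 9

9


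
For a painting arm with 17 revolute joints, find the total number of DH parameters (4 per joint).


Given: 17 joints, 4 DH parameters per joint (d, theta, a, alpha)
Total DH parameters = number_of_joints * 4
Total = 17 * 4
Total = 68

68


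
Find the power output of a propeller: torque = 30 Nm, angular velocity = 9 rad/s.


Given: tau = 30 Nm, omega = 9 rad/s
Using P = tau * omega
P = 30 * 9
P = 270 W

270 W


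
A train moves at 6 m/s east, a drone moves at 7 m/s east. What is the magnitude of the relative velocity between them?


Given: v_A = 6 m/s east, v_B = 7 m/s east
Both move in the same direction; relative speed = |v_A - v_B|
|6 - 7| = |-1|
= 1 m/s

1 m/s


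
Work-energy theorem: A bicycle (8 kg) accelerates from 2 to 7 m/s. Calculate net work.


Given: m = 8 kg, v0 = 2 m/s, v = 7 m/s
Using W = (1/2)*m*(v^2 - v0^2)
v^2 = 7^2 = 49
v0^2 = 2^2 = 4
v^2 - v0^2 = 49 - 4 = 45
W = (1/2)*8*45 = 180 J

180 J


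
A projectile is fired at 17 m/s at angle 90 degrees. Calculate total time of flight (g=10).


Given: v0 = 17 m/s, theta = 90 deg, g = 10 m/s^2
sin(90) = 1
Using T = 2*v0*sin(theta) / g
T = 2*17*1 / 10
T = 34 / 10
T = 17/5 s

17/5 s


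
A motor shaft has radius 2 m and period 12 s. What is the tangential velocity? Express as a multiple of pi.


Given: radius r = 2 m, period T = 12 s
Using v = 2*pi*r / T
v = 2*pi*2 / 12
v = 4*pi / 12
v = 1/3*pi m/s

1/3*pi m/s


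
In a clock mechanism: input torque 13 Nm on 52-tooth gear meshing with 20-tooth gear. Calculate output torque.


Given: N1 = 52, N2 = 20, T1 = 13 Nm
Using T2/T1 = N2/N1
T2 = T1 * N2 / N1
T2 = 13 * 20 / 52
T2 = 260 / 52
T2 = 5 Nm

5 Nm
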